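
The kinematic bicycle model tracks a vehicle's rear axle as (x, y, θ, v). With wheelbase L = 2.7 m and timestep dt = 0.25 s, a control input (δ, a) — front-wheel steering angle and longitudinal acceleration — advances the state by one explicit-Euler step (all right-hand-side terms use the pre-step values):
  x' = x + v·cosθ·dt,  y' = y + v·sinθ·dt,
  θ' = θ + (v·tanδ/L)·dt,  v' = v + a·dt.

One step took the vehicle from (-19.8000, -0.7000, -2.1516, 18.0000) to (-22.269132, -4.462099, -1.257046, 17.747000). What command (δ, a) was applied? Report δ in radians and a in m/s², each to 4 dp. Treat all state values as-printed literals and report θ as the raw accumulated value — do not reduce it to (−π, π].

δ = 0.4926, a = -1.0120

a = (v'−v)/dt = (-0.253000)/0.25 = -1.0120
Δθ = θ'−θ = 0.894554;  (v·dt/L) = 18.0000·0.25/2.7 = 1.666667
tan δ = Δθ·L/(v·dt) = 0.536732  →  δ = 0.4926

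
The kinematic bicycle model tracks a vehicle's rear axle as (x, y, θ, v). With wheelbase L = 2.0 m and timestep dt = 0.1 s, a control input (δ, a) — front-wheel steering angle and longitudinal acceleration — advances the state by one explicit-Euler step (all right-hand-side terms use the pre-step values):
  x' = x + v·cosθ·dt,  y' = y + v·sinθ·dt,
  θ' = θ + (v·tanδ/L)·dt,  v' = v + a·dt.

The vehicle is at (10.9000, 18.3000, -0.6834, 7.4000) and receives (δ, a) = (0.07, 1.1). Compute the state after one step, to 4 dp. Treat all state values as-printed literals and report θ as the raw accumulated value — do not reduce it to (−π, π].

x' = 10.9000 + 7.4000·cos(-0.6834)·0.1 = 11.4738
y' = 18.3000 + 7.4000·sin(-0.6834)·0.1 = 17.8327
θ' = -0.6834 + (7.4000/2.0)·tan(0.07)·0.1 = -0.6575
v' = 7.4000 + 1.1000·0.1 = 7.5100

(11.4738, 17.8327, -0.6575, 7.5100)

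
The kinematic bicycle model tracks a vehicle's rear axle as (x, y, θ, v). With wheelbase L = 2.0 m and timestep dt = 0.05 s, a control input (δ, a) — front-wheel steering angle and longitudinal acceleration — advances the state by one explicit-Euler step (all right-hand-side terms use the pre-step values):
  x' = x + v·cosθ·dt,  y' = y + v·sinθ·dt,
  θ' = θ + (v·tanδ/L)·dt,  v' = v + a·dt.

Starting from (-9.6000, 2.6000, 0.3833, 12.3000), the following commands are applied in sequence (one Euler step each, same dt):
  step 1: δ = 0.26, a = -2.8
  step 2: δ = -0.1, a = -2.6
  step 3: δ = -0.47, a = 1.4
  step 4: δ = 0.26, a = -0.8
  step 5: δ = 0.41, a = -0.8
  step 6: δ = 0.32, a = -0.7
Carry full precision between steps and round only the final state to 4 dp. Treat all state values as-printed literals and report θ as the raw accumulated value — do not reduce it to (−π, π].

(-6.2663, 4.0226, 0.5929, 11.9850)

after step 1 (δ=0.26, a=-2.8): (-9.029627, 2.830000, 0.465102, 12.160000)
after step 2 (δ=-0.1, a=-2.6): (-8.486211, 3.102696, 0.434600, 12.030000)
after step 3 (δ=-0.47, a=1.4): (-7.940628, 3.355956, 0.281829, 12.100000)
after step 4 (δ=0.26, a=-0.8): (-7.359496, 3.524214, 0.362301, 12.060000)
after step 5 (δ=0.41, a=-0.8): (-6.795640, 3.737934, 0.493342, 12.020000)
after step 6 (δ=0.32, a=-0.7): (-6.266306, 4.022550, 0.592924, 11.985000)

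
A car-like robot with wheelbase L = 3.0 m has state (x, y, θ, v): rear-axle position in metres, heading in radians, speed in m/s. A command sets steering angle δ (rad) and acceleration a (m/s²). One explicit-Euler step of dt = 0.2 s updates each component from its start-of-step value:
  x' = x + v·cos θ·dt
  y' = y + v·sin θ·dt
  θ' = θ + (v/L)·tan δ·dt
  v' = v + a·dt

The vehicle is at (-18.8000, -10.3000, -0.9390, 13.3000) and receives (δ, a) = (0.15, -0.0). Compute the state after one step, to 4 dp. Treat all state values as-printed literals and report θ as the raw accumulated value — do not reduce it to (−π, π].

(-17.2290, -12.4465, -0.8050, 13.3000)

x' = -18.8000 + 13.3000·cos(-0.9390)·0.2 = -17.2290
y' = -10.3000 + 13.3000·sin(-0.9390)·0.2 = -12.4465
θ' = -0.9390 + (13.3000/3.0)·tan(0.15)·0.2 = -0.8050
v' = 13.3000 + 0.0000·0.2 = 13.3000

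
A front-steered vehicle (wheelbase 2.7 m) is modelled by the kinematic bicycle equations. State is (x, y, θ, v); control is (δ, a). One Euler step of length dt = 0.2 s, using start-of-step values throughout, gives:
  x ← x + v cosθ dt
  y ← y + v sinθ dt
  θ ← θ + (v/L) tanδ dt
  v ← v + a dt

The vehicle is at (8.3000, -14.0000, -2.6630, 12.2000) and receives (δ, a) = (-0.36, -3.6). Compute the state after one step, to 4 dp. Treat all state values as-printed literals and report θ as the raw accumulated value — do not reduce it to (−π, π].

(6.1341, -15.1237, -3.0032, 11.4800)

x' = 8.3000 + 12.2000·cos(-2.6630)·0.2 = 6.1341
y' = -14.0000 + 12.2000·sin(-2.6630)·0.2 = -15.1237
θ' = -2.6630 + (12.2000/2.7)·tan(-0.36)·0.2 = -3.0032
v' = 12.2000 − 3.6000·0.2 = 11.4800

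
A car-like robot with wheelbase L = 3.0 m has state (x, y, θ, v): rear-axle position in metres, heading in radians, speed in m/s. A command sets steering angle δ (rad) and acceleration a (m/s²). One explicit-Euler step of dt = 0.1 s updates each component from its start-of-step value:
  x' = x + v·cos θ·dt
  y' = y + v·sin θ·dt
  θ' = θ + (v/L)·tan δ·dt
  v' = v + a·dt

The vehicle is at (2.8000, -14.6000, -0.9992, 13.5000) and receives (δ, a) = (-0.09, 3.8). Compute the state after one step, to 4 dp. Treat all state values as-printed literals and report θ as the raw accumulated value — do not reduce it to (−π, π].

(3.5303, -15.7354, -1.0398, 13.8800)

x' = 2.8000 + 13.5000·cos(-0.9992)·0.1 = 3.5303
y' = -14.6000 + 13.5000·sin(-0.9992)·0.1 = -15.7354
θ' = -0.9992 + (13.5000/3.0)·tan(-0.09)·0.1 = -1.0398
v' = 13.5000 + 3.8000·0.1 = 13.8800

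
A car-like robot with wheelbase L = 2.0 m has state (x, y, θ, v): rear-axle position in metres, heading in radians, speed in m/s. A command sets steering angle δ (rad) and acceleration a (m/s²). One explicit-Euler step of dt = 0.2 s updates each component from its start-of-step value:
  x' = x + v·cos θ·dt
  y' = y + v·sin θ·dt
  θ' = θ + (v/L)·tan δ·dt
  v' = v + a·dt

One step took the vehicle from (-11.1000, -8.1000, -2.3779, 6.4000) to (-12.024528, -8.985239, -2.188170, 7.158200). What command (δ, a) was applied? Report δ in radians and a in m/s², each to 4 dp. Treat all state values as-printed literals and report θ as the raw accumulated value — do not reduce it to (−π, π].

a = (v'−v)/dt = (0.758200)/0.2 = 3.7910
Δθ = θ'−θ = 0.189730;  (v·dt/L) = 6.4000·0.2/2.0 = 0.640000
tan δ = Δθ·L/(v·dt) = 0.296453  →  δ = 0.2882

δ = 0.2882, a = 3.7910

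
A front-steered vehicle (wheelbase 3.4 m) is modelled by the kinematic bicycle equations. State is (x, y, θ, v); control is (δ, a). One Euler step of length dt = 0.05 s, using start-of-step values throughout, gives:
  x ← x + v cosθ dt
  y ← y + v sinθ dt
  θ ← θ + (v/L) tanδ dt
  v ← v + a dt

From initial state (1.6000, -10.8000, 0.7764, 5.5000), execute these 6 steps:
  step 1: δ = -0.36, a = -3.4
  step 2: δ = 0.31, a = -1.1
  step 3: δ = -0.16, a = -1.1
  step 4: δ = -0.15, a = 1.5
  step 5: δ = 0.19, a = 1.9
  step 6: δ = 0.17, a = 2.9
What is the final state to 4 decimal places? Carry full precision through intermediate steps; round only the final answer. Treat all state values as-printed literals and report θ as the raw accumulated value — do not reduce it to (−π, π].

after step 1 (δ=-0.36, a=-3.4): (1.796196, -10.607303, 0.745956, 5.330000)
after step 2 (δ=0.31, a=-1.1): (1.991924, -10.426437, 0.771064, 5.275000)
after step 3 (δ=-0.16, a=-1.1): (2.181078, -10.242630, 0.758545, 5.220000)
after step 4 (δ=-0.15, a=1.5): (2.370522, -10.063097, 0.746943, 5.295000)
after step 5 (δ=0.19, a=1.9): (2.564787, -9.883226, 0.761919, 5.390000)
after step 6 (δ=0.17, a=2.9): (2.759774, -9.697187, 0.775525, 5.535000)

(2.7598, -9.6972, 0.7755, 5.5350)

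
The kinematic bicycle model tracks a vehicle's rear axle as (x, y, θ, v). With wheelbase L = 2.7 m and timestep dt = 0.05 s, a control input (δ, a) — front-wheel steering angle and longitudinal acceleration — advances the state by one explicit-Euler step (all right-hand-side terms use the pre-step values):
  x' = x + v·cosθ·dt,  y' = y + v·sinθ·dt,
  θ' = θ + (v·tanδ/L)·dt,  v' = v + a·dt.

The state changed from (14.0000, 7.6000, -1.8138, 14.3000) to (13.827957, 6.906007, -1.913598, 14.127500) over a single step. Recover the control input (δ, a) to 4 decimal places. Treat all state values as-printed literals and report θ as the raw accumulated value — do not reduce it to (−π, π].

a = (v'−v)/dt = (-0.172500)/0.05 = -3.4500
Δθ = θ'−θ = -0.099798;  (v·dt/L) = 14.3000·0.05/2.7 = 0.264815
tan δ = Δθ·L/(v·dt) = -0.376860  →  δ = -0.3604

δ = -0.3604, a = -3.4500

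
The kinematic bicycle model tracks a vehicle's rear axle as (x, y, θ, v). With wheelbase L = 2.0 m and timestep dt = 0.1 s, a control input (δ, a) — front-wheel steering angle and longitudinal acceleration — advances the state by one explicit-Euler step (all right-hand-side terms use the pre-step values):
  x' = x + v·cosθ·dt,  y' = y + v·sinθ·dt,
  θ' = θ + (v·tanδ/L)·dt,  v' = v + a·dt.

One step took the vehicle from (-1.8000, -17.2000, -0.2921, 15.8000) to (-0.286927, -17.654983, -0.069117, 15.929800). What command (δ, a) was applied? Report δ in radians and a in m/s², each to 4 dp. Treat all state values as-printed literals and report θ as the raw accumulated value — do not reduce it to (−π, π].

a = (v'−v)/dt = (0.129800)/0.1 = 1.2980
Δθ = θ'−θ = 0.222983;  (v·dt/L) = 15.8000·0.1/2.0 = 0.790000
tan δ = Δθ·L/(v·dt) = 0.282257  →  δ = 0.2751

δ = 0.2751, a = 1.2980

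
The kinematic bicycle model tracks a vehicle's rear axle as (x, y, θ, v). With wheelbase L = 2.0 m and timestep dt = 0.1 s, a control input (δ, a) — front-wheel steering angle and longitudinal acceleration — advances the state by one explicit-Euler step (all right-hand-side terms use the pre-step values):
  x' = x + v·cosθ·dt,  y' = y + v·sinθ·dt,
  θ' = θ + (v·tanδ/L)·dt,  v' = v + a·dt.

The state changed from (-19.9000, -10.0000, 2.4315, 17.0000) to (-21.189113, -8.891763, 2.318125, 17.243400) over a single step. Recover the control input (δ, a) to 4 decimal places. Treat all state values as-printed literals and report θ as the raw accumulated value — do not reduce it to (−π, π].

δ = -0.1326, a = 2.4340

a = (v'−v)/dt = (0.243400)/0.1 = 2.4340
Δθ = θ'−θ = -0.113375;  (v·dt/L) = 17.0000·0.1/2.0 = 0.850000
tan δ = Δθ·L/(v·dt) = -0.133382  →  δ = -0.1326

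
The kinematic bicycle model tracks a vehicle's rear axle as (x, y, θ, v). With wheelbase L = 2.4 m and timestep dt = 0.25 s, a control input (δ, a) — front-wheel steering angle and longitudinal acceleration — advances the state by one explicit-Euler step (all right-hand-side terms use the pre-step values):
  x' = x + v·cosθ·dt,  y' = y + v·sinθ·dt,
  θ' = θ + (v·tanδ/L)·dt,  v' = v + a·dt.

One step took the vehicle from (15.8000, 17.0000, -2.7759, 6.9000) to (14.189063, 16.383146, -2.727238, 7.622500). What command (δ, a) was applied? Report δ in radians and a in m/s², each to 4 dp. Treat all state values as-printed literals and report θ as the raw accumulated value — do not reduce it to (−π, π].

a = (v'−v)/dt = (0.722500)/0.25 = 2.8900
Δθ = θ'−θ = 0.048662;  (v·dt/L) = 6.9000·0.25/2.4 = 0.718750
tan δ = Δθ·L/(v·dt) = 0.067704  →  δ = 0.0676

δ = 0.0676, a = 2.8900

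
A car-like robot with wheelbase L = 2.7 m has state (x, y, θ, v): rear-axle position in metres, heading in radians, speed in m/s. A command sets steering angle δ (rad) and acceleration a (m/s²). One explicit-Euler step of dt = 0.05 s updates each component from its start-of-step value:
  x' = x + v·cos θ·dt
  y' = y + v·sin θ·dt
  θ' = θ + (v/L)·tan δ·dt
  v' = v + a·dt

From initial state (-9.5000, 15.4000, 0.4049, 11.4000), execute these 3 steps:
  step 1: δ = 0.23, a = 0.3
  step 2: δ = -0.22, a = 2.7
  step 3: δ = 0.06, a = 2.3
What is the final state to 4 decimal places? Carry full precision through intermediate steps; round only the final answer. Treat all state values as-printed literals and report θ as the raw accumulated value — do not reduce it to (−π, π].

(-7.9329, 16.1037, 0.4199, 11.6650)

after step 1 (δ=0.23, a=0.3): (-8.976089, 15.624538, 0.454330, 11.415000)
after step 2 (δ=-0.22, a=2.7): (-8.463239, 15.875018, 0.407060, 11.550000)
after step 3 (δ=0.06, a=2.3): (-7.932927, 16.103657, 0.419908, 11.665000)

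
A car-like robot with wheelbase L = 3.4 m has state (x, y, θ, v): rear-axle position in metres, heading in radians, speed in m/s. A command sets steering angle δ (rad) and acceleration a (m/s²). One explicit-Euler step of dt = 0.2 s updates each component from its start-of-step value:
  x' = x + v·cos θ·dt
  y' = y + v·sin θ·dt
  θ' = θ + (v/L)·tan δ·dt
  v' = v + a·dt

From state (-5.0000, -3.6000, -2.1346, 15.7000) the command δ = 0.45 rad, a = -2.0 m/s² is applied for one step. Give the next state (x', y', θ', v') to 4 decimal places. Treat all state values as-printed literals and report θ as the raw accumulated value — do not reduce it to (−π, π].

(-6.6780, -6.2540, -1.6885, 15.3000)

x' = -5.0000 + 15.7000·cos(-2.1346)·0.2 = -6.6780
y' = -3.6000 + 15.7000·sin(-2.1346)·0.2 = -6.2540
θ' = -2.1346 + (15.7000/3.4)·tan(0.45)·0.2 = -1.6885
v' = 15.7000 − 2.0000·0.2 = 15.3000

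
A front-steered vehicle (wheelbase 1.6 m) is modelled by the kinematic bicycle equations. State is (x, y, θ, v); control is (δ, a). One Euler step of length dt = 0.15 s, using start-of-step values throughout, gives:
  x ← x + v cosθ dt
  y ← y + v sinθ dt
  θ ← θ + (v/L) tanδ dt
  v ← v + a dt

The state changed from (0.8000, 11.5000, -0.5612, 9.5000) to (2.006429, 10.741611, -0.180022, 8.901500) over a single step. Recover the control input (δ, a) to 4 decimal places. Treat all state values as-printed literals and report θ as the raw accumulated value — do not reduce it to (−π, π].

a = (v'−v)/dt = (-0.598500)/0.15 = -3.9900
Δθ = θ'−θ = 0.381178;  (v·dt/L) = 9.5000·0.15/1.6 = 0.890625
tan δ = Δθ·L/(v·dt) = 0.427989  →  δ = 0.4044

δ = 0.4044, a = -3.9900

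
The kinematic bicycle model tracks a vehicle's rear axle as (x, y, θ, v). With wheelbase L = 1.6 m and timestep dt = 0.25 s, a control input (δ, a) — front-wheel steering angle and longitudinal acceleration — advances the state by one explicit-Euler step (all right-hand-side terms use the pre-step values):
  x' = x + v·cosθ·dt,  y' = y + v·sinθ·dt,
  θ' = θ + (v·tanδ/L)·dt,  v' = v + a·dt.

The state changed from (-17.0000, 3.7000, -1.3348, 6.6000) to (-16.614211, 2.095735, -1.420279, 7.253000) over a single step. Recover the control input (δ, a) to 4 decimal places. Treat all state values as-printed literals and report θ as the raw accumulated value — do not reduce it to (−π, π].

a = (v'−v)/dt = (0.653000)/0.25 = 2.6120
Δθ = θ'−θ = -0.085479;  (v·dt/L) = 6.6000·0.25/1.6 = 1.031250
tan δ = Δθ·L/(v·dt) = -0.082889  →  δ = -0.0827

δ = -0.0827, a = 2.6120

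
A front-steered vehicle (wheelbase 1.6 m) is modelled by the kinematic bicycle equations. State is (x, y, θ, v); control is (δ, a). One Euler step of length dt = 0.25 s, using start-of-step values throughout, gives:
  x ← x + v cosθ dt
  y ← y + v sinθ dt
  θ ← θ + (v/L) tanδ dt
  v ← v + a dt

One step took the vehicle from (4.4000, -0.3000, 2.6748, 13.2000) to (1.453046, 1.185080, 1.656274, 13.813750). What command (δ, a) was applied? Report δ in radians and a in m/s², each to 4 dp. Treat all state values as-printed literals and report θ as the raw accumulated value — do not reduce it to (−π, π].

a = (v'−v)/dt = (0.613750)/0.25 = 2.4550
Δθ = θ'−θ = -1.018526;  (v·dt/L) = 13.2000·0.25/1.6 = 2.062500
tan δ = Δθ·L/(v·dt) = -0.493831  →  δ = -0.4587

δ = -0.4587, a = 2.4550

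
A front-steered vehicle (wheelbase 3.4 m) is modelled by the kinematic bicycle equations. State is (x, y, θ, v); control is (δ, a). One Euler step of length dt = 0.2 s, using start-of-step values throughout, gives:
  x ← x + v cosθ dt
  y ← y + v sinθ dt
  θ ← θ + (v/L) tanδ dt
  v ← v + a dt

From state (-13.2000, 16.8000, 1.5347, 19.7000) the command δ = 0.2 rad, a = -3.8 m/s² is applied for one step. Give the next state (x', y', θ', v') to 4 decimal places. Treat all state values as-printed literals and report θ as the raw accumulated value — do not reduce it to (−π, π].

(-13.0578, 20.7374, 1.7696, 18.9400)

x' = -13.2000 + 19.7000·cos(1.5347)·0.2 = -13.0578
y' = 16.8000 + 19.7000·sin(1.5347)·0.2 = 20.7374
θ' = 1.5347 + (19.7000/3.4)·tan(0.2)·0.2 = 1.7696
v' = 19.7000 − 3.8000·0.2 = 18.9400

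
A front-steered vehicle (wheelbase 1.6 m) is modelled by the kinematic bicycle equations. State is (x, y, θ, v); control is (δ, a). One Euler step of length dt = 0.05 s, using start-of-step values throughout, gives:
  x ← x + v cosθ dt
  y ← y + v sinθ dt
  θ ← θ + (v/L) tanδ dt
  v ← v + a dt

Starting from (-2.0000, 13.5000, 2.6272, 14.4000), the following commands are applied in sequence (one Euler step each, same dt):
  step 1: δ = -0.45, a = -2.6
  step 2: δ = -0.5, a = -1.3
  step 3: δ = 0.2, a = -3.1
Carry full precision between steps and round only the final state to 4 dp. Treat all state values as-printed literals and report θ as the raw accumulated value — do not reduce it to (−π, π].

after step 1 (δ=-0.45, a=-2.6): (-2.626826, 13.854244, 2.409825, 14.270000)
after step 2 (δ=-0.5, a=-1.3): (-3.157666, 14.330995, 2.166208, 14.205000)
after step 3 (δ=0.2, a=-3.1): (-3.556010, 14.919023, 2.256193, 14.050000)

(-3.5560, 14.9190, 2.2562, 14.0500)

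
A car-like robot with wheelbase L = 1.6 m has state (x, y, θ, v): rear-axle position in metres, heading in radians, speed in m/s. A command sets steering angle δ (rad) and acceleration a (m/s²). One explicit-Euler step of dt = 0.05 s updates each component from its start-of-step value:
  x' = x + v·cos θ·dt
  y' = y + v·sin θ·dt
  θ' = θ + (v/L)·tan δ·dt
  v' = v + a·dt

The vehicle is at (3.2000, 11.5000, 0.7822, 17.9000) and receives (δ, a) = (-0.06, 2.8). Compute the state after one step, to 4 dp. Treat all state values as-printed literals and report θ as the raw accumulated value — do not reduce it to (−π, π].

x' = 3.2000 + 17.9000·cos(0.7822)·0.05 = 3.8349
y' = 11.5000 + 17.9000·sin(0.7822)·0.05 = 12.1308
θ' = 0.7822 + (17.9000/1.6)·tan(-0.06)·0.05 = 0.7486
v' = 17.9000 + 2.8000·0.05 = 18.0400

(3.8349, 12.1308, 0.7486, 18.0400)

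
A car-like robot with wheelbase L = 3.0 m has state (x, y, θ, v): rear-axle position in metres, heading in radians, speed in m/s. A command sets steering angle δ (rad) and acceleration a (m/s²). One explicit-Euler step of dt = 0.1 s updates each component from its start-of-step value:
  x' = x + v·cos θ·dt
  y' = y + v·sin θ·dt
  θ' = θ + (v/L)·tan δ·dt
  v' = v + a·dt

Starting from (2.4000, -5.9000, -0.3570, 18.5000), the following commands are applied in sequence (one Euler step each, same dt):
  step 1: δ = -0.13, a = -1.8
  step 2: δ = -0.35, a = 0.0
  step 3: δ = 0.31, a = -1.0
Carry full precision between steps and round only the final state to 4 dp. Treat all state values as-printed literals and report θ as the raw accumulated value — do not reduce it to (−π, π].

after step 1 (δ=-0.13, a=-1.8): (4.133356, -6.546510, -0.437621, 18.320000)
after step 2 (δ=-0.35, a=0.0): (5.792713, -7.322886, -0.660532, 18.320000)
after step 3 (δ=0.31, a=-1.0): (7.239381, -8.446886, -0.464919, 18.220000)

(7.2394, -8.4469, -0.4649, 18.2200)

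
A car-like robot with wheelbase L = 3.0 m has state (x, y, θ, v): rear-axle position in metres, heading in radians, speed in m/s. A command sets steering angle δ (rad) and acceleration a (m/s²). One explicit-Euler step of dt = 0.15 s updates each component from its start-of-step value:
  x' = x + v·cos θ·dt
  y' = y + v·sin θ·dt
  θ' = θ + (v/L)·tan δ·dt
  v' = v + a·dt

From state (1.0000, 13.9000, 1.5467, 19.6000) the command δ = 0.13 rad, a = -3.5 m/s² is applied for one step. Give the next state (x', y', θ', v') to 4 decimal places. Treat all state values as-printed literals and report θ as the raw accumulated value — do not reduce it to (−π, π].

(1.0708, 16.8391, 1.6748, 19.0750)

x' = 1.0000 + 19.6000·cos(1.5467)·0.15 = 1.0708
y' = 13.9000 + 19.6000·sin(1.5467)·0.15 = 16.8391
θ' = 1.5467 + (19.6000/3.0)·tan(0.13)·0.15 = 1.6748
v' = 19.6000 − 3.5000·0.15 = 19.0750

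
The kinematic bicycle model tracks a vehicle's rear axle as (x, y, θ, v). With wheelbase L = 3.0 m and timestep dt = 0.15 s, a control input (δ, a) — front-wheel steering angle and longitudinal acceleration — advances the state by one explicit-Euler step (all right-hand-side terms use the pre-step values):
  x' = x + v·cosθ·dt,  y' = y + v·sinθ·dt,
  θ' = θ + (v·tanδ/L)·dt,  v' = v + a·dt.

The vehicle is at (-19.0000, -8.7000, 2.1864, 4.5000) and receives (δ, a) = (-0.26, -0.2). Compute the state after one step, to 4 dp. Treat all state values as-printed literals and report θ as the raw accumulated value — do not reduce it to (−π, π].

x' = -19.0000 + 4.5000·cos(2.1864)·0.15 = -19.3898
y' = -8.7000 + 4.5000·sin(2.1864)·0.15 = -8.1489
θ' = 2.1864 + (4.5000/3.0)·tan(-0.26)·0.15 = 2.1265
v' = 4.5000 − 0.2000·0.15 = 4.4700

(-19.3898, -8.1489, 2.1265, 4.4700)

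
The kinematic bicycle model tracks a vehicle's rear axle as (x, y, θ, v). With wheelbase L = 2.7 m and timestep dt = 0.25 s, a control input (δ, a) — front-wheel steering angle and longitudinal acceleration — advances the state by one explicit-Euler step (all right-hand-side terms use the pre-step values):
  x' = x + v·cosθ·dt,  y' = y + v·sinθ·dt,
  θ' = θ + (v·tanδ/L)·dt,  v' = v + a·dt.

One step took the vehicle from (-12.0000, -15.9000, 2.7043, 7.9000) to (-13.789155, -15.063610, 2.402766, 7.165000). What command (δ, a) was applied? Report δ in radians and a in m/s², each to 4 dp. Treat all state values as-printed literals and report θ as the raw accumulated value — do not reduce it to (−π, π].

a = (v'−v)/dt = (-0.735000)/0.25 = -2.9400
Δθ = θ'−θ = -0.301534;  (v·dt/L) = 7.9000·0.25/2.7 = 0.731481
tan δ = Δθ·L/(v·dt) = -0.412224  →  δ = -0.3910

δ = -0.3910, a = -2.9400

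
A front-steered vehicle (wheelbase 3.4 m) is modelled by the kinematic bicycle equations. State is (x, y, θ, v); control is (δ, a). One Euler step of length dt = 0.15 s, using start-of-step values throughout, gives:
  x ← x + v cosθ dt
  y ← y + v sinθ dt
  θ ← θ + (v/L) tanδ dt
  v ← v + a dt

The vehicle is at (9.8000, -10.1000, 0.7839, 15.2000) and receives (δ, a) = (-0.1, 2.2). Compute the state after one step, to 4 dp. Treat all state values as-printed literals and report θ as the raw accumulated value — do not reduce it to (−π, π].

(11.4146, -8.4902, 0.7166, 15.5300)

x' = 9.8000 + 15.2000·cos(0.7839)·0.15 = 11.4146
y' = -10.1000 + 15.2000·sin(0.7839)·0.15 = -8.4902
θ' = 0.7839 + (15.2000/3.4)·tan(-0.1)·0.15 = 0.7166
v' = 15.2000 + 2.2000·0.15 = 15.5300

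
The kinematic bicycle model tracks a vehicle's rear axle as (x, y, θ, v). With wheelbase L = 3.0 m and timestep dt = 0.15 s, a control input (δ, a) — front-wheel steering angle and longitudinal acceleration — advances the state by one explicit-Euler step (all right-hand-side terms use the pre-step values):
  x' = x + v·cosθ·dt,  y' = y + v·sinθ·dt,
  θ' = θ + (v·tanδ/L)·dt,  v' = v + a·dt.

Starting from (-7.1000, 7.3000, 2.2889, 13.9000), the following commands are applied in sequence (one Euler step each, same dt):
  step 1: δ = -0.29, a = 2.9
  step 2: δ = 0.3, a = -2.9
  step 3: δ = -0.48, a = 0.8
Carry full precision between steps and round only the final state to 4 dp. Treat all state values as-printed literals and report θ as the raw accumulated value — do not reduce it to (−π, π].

after step 1 (δ=-0.29, a=2.9): (-8.471842, 8.870119, 2.081503, 14.335000)
after step 2 (δ=0.3, a=-2.9): (-9.522871, 10.745996, 2.303220, 13.900000)
after step 3 (δ=-0.48, a=0.8): (-10.917056, 12.296310, 1.941395, 14.020000)

(-10.9171, 12.2963, 1.9414, 14.0200)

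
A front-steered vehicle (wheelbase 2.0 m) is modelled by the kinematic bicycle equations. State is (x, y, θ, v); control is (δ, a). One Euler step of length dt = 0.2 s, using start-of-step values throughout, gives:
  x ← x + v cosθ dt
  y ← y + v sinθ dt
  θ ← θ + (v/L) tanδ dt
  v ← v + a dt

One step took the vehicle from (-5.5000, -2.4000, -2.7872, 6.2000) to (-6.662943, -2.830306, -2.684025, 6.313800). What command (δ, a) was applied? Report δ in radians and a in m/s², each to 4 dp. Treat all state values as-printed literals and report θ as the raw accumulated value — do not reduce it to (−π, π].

δ = 0.1649, a = 0.5690

a = (v'−v)/dt = (0.113800)/0.2 = 0.5690
Δθ = θ'−θ = 0.103175;  (v·dt/L) = 6.2000·0.2/2.0 = 0.620000
tan δ = Δθ·L/(v·dt) = 0.166411  →  δ = 0.1649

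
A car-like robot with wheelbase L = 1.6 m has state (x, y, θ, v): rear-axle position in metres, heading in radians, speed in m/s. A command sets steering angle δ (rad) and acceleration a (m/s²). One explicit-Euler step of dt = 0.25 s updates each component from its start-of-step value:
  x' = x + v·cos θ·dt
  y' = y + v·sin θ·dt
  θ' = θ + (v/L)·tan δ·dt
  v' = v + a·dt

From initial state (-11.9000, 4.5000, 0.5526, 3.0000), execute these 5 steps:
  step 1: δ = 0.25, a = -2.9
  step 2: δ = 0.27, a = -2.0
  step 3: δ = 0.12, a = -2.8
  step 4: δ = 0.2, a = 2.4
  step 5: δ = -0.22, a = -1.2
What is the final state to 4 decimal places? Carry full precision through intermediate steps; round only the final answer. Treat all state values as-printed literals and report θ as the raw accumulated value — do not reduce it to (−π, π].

after step 1 (δ=0.25, a=-2.9): (-11.261628, 4.893677, 0.672292, 2.275000)
after step 2 (δ=0.27, a=-2.0): (-10.816640, 5.247883, 0.770670, 1.775000)
after step 3 (δ=0.12, a=-2.8): (-10.498274, 5.557006, 0.804112, 1.075000)
after step 4 (δ=0.2, a=2.4): (-10.311829, 5.750564, 0.838161, 1.675000)
after step 5 (δ=-0.22, a=-1.2): (-10.031756, 6.061869, 0.779636, 1.375000)

(-10.0318, 6.0619, 0.7796, 1.3750)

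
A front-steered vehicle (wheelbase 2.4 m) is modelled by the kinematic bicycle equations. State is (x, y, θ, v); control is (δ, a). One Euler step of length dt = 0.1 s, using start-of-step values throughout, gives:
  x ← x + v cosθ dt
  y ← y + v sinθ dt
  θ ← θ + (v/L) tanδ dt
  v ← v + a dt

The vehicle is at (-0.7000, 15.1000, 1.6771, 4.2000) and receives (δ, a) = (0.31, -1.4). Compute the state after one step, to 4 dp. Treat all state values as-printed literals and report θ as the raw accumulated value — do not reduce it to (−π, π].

(-0.7446, 15.5176, 1.7332, 4.0600)

x' = -0.7000 + 4.2000·cos(1.6771)·0.1 = -0.7446
y' = 15.1000 + 4.2000·sin(1.6771)·0.1 = 15.5176
θ' = 1.6771 + (4.2000/2.4)·tan(0.31)·0.1 = 1.7332
v' = 4.2000 − 1.4000·0.1 = 4.0600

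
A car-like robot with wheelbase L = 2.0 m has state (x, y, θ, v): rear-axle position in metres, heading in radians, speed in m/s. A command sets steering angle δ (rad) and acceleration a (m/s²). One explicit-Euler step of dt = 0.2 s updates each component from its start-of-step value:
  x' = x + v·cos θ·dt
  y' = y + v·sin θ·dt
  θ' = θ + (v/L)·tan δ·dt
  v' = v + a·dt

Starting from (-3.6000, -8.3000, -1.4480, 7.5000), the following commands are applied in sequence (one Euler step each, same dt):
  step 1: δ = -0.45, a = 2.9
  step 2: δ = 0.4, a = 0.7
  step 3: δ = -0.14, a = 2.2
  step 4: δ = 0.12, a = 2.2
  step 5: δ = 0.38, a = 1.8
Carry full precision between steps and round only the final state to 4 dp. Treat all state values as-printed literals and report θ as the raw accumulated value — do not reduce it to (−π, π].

(-3.4909, -16.5384, -1.1166, 9.4600)

after step 1 (δ=-0.45, a=2.9): (-3.416268, -9.788705, -1.810291, 8.080000)
after step 2 (δ=0.4, a=0.7): (-3.799603, -11.358581, -1.468674, 8.220000)
after step 3 (δ=-0.14, a=2.2): (-3.632006, -12.994016, -1.584512, 8.660000)
after step 4 (δ=0.12, a=2.2): (-3.655761, -14.725853, -1.480090, 9.100000)
after step 5 (δ=0.38, a=1.8): (-3.490903, -16.538371, -1.116625, 9.460000)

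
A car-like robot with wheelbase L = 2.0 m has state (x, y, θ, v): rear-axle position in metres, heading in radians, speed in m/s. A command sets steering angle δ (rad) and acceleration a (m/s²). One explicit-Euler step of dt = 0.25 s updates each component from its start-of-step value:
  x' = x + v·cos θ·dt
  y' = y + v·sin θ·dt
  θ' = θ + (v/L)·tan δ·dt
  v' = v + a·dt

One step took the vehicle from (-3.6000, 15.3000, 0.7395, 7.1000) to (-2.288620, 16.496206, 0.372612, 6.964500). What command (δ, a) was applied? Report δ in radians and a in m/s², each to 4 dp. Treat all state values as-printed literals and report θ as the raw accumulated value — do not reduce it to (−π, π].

a = (v'−v)/dt = (-0.135500)/0.25 = -0.5420
Δθ = θ'−θ = -0.366888;  (v·dt/L) = 7.1000·0.25/2.0 = 0.887500
tan δ = Δθ·L/(v·dt) = -0.413395  →  δ = -0.3920

δ = -0.3920, a = -0.5420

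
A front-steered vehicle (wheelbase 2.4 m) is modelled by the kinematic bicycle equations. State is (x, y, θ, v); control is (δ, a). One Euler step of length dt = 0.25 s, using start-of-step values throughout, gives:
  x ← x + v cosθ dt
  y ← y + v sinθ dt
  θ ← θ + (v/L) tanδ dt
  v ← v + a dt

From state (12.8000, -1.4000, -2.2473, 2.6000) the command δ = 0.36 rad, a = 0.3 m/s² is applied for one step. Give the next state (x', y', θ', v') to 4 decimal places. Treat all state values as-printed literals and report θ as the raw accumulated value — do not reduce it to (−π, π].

(12.3931, -1.9068, -2.1454, 2.6750)

x' = 12.8000 + 2.6000·cos(-2.2473)·0.25 = 12.3931
y' = -1.4000 + 2.6000·sin(-2.2473)·0.25 = -1.9068
θ' = -2.2473 + (2.6000/2.4)·tan(0.36)·0.25 = -2.1454
v' = 2.6000 + 0.3000·0.25 = 2.6750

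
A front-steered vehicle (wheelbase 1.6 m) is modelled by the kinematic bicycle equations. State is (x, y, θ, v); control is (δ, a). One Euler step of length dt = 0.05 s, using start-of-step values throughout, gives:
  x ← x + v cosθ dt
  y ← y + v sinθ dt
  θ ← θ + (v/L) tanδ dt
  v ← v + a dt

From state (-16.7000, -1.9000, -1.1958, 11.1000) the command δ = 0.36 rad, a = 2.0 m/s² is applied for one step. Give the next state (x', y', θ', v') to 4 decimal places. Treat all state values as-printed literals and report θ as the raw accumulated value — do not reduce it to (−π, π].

(-16.4967, -2.4164, -1.0652, 11.2000)

x' = -16.7000 + 11.1000·cos(-1.1958)·0.05 = -16.4967
y' = -1.9000 + 11.1000·sin(-1.1958)·0.05 = -2.4164
θ' = -1.1958 + (11.1000/1.6)·tan(0.36)·0.05 = -1.0652
v' = 11.1000 + 2.0000·0.05 = 11.2000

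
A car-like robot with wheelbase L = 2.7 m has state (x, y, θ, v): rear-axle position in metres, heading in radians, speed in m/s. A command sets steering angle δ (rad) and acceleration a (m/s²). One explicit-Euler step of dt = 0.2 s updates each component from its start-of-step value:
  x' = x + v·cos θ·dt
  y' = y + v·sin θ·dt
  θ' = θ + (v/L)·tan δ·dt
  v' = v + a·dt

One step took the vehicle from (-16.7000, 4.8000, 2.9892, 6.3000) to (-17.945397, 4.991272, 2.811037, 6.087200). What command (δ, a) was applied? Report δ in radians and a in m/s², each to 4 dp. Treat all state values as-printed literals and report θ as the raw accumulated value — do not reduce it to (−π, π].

δ = -0.3647, a = -1.0640

a = (v'−v)/dt = (-0.212800)/0.2 = -1.0640
Δθ = θ'−θ = -0.178163;  (v·dt/L) = 6.3000·0.2/2.7 = 0.466667
tan δ = Δθ·L/(v·dt) = -0.381778  →  δ = -0.3647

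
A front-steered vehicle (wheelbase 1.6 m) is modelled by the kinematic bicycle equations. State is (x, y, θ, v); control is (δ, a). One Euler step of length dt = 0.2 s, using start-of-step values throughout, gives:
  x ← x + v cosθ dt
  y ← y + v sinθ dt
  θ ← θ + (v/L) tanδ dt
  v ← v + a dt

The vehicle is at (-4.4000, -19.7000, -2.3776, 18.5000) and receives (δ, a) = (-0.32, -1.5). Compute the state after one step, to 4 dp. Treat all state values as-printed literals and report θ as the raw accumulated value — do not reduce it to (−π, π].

(-7.0717, -22.2597, -3.1439, 18.2000)

x' = -4.4000 + 18.5000·cos(-2.3776)·0.2 = -7.0717
y' = -19.7000 + 18.5000·sin(-2.3776)·0.2 = -22.2597
θ' = -2.3776 + (18.5000/1.6)·tan(-0.32)·0.2 = -3.1439
v' = 18.5000 − 1.5000·0.2 = 18.2000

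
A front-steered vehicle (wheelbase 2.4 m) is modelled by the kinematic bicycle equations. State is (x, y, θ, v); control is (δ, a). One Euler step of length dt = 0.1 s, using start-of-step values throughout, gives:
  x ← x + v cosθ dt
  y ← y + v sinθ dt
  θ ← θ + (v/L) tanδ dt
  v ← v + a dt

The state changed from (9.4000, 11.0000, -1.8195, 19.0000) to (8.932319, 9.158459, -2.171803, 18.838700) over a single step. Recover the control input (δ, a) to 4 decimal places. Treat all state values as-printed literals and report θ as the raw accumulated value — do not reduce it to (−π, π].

a = (v'−v)/dt = (-0.161300)/0.1 = -1.6130
Δθ = θ'−θ = -0.352303;  (v·dt/L) = 19.0000·0.1/2.4 = 0.791667
tan δ = Δθ·L/(v·dt) = -0.445014  →  δ = -0.4187

δ = -0.4187, a = -1.6130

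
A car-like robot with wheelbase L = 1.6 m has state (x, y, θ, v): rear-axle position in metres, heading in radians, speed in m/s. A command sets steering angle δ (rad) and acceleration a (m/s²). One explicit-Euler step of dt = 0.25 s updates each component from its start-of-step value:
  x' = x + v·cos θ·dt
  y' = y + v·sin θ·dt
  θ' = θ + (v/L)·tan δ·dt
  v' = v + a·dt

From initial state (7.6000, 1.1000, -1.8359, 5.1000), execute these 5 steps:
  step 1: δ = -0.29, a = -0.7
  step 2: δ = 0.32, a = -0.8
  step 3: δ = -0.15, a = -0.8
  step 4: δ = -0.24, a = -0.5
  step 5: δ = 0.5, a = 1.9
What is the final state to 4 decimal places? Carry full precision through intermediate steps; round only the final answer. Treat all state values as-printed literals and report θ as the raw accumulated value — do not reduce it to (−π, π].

after step 1 (δ=-0.29, a=-0.7): (7.265938, -0.130458, -2.073698, 4.925000)
after step 2 (δ=0.32, a=-0.8): (6.672513, -1.209265, -1.818683, 4.725000)
after step 3 (δ=-0.15, a=-0.8): (6.382686, -2.354407, -1.930263, 4.525000)
after step 4 (δ=-0.24, a=-0.5): (5.984740, -3.413353, -2.103286, 4.400000)
after step 5 (δ=0.5, a=1.9): (5.426292, -4.361053, -1.727703, 4.875000)

(5.4263, -4.3611, -1.7277, 4.8750)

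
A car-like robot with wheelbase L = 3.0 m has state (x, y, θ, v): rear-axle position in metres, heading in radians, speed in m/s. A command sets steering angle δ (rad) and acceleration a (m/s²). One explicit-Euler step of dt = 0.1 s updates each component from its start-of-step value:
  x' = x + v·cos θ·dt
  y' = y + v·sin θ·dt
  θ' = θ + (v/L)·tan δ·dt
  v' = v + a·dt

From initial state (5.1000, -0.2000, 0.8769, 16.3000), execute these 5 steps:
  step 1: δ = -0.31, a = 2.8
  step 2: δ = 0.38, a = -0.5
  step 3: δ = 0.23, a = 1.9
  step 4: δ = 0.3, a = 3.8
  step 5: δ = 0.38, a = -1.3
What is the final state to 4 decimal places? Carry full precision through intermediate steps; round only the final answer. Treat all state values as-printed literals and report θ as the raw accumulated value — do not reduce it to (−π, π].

(9.8119, 6.5048, 1.4527, 16.9700)

after step 1 (δ=-0.31, a=2.8): (6.142446, 1.053079, 0.702855, 16.580000)
after step 2 (δ=0.38, a=-0.5): (7.407499, 2.124808, 0.923597, 16.530000)
after step 3 (δ=0.23, a=1.9): (8.404182, 3.443532, 1.052610, 16.720000)
after step 4 (δ=0.3, a=3.8): (9.232332, 4.896030, 1.225014, 17.100000)
after step 5 (δ=0.38, a=-1.3): (9.811907, 6.504816, 1.452679, 16.970000)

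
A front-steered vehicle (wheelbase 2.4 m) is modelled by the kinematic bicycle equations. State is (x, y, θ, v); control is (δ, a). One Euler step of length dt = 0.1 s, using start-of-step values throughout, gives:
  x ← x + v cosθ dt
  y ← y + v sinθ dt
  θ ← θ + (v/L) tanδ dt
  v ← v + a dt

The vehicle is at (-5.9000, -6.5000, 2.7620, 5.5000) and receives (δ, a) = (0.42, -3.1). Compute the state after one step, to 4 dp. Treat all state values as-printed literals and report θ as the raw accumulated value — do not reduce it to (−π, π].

x' = -5.9000 + 5.5000·cos(2.7620)·0.1 = -6.4108
y' = -6.5000 + 5.5000·sin(2.7620)·0.1 = -6.2962
θ' = 2.7620 + (5.5000/2.4)·tan(0.42)·0.1 = 2.8643
v' = 5.5000 − 3.1000·0.1 = 5.1900

(-6.4108, -6.2962, 2.8643, 5.1900)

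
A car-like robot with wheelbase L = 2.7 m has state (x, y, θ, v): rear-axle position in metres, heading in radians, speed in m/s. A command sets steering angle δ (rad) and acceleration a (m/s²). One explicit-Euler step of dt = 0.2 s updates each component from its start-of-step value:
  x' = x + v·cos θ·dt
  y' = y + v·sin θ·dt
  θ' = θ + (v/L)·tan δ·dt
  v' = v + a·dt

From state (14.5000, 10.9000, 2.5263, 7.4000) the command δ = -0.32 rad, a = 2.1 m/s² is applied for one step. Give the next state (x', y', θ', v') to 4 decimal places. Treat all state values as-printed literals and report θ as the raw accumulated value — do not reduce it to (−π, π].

(13.2914, 11.7543, 2.3446, 7.8200)

x' = 14.5000 + 7.4000·cos(2.5263)·0.2 = 13.2914
y' = 10.9000 + 7.4000·sin(2.5263)·0.2 = 11.7543
θ' = 2.5263 + (7.4000/2.7)·tan(-0.32)·0.2 = 2.3446
v' = 7.4000 + 2.1000·0.2 = 7.8200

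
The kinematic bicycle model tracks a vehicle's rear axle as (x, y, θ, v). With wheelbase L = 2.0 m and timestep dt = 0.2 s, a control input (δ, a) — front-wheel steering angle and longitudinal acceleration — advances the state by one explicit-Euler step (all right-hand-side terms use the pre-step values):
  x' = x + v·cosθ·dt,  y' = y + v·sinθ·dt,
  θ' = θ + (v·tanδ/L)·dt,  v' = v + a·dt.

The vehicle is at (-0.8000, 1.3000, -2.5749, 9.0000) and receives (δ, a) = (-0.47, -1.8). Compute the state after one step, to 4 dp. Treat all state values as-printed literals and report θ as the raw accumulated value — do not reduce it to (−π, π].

x' = -0.8000 + 9.0000·cos(-2.5749)·0.2 = -2.3186
y' = 1.3000 + 9.0000·sin(-2.5749)·0.2 = 0.3337
θ' = -2.5749 + (9.0000/2.0)·tan(-0.47)·0.2 = -3.0321
v' = 9.0000 − 1.8000·0.2 = 8.6400

(-2.3186, 0.3337, -3.0321, 8.6400)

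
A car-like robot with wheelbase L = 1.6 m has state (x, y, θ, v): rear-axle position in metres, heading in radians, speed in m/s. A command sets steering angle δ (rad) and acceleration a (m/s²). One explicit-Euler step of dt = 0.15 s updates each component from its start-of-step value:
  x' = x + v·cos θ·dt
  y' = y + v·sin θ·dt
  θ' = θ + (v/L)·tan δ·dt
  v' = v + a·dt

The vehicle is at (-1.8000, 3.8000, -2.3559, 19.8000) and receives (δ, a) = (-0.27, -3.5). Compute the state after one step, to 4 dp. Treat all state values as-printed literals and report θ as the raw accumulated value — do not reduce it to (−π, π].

x' = -1.8000 + 19.8000·cos(-2.3559)·0.15 = -3.8995
y' = 3.8000 + 19.8000·sin(-2.3559)·0.15 = 1.6993
θ' = -2.3559 + (19.8000/1.6)·tan(-0.27)·0.15 = -2.8696
v' = 19.8000 − 3.5000·0.15 = 19.2750

(-3.8995, 1.6993, -2.8696, 19.2750)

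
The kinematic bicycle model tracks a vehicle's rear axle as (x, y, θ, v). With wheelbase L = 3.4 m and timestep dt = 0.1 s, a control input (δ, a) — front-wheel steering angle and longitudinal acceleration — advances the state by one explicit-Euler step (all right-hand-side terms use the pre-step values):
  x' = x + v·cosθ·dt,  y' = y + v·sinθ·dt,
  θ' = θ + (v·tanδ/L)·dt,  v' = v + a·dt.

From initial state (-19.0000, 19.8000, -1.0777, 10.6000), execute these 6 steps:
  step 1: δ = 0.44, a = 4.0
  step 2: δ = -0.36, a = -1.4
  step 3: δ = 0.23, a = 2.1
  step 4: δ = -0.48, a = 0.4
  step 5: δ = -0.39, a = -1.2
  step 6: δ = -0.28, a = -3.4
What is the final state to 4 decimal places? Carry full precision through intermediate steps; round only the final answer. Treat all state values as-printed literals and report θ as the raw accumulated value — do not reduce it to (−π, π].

after step 1 (δ=0.44, a=4.0): (-18.498243, 18.866276, -0.930927, 11.000000)
after step 2 (δ=-0.36, a=-1.4): (-17.841444, 17.983885, -1.052705, 10.860000)
after step 3 (δ=0.23, a=2.1): (-17.303631, 17.040405, -0.977916, 11.070000)
after step 4 (δ=-0.48, a=0.4): (-16.685093, 16.122331, -1.147421, 11.110000)
after step 5 (δ=-0.39, a=-1.2): (-16.228650, 15.109424, -1.281740, 10.990000)
after step 6 (δ=-0.28, a=-3.4): (-15.915382, 14.056018, -1.374687, 10.650000)

(-15.9154, 14.0560, -1.3747, 10.6500)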